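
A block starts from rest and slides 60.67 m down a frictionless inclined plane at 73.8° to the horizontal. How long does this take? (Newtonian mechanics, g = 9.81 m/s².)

a = g sin(θ) = 9.81 × sin(73.8°) = 9.4205 m/s²
t = √(2d/a) = √(2 × 60.67 / 9.4205) = 3.59 s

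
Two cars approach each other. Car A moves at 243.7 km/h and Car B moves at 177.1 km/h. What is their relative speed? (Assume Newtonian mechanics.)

v_rel = v_A + v_B = 243.7 + 177.1 = 420.8 km/h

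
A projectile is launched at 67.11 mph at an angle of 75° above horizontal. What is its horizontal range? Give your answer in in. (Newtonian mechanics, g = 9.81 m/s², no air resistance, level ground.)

v₀ = 67.11 mph × 0.44704 = 30.0009 m/s
R = v₀² × sin(2θ) / g = 30.0009² × sin(2 × 75°) / 9.81 = 900.054 × 0.5 / 9.81 = 45.8743 m
R = 45.8743 m / 0.0254 = 1806 in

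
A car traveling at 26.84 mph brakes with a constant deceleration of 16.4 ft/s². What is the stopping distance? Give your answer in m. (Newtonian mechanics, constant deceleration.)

v₀ = 26.84 mph × 0.44704 = 11.9986 m/s
a = 16.4 ft/s² × 0.3048 = 4.99872 m/s²
d = v₀² / (2a) = 11.9986² / (2 × 4.99872) = 143.966 / 9.99744 = 14.4 m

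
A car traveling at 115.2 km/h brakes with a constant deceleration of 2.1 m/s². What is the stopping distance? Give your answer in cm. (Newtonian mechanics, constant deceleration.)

v₀ = 115.2 km/h × 0.2777777777777778 = 32.0 m/s
d = v₀² / (2a) = 32.0² / (2 × 2.1) = 1024.0 / 4.2 = 243.81 m
d = 243.81 m / 0.01 = 24380 cm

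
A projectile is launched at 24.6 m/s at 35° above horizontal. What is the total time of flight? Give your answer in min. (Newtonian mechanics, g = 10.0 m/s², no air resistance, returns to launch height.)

T = 2 × v₀ × sin(θ) / g = 2 × 24.6 × sin(35°) / 10.0 = 2 × 24.6 × 0.573576 / 10.0 = 2.82199 s
T = 2.82199 s / 60.0 = 0.04703 min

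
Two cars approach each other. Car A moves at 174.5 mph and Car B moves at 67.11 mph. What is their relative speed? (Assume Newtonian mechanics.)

v_rel = v_A + v_B = 174.5 + 67.11 = 241.61 mph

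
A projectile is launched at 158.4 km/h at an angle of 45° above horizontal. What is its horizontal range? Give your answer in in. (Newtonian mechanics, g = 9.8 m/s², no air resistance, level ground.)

v₀ = 158.4 km/h × 0.2777777777777778 = 44.0 m/s
R = v₀² × sin(2θ) / g = 44.0² × sin(2 × 45°) / 9.8 = 1936.0 × 1.0 / 9.8 = 197.551 m
R = 197.551 m / 0.0254 = 7778 in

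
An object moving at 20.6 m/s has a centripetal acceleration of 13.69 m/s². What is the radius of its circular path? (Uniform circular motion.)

r = v²/a_c = 20.6²/13.69 = 31.0 m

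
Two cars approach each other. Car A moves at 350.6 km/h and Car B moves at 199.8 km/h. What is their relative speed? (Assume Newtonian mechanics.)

v_rel = v_A + v_B = 350.6 + 199.8 = 550.4 km/h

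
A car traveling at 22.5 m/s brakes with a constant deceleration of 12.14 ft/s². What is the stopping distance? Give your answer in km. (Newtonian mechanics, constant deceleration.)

a = 12.14 ft/s² × 0.3048 = 3.70027 m/s²
d = v₀² / (2a) = 22.5² / (2 × 3.70027) = 506.25 / 7.40054 = 68.4072 m
d = 68.4072 m / 1000.0 = 0.06841 km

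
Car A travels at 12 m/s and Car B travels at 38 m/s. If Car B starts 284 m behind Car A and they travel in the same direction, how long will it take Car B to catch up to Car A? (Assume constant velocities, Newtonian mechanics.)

Relative speed: v_rel = 38 - 12 = 26 m/s
Time to catch: t = d₀/v_rel = 284/26 = 10.92 s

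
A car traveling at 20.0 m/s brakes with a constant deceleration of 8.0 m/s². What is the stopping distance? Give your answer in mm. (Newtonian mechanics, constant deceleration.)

d = v₀² / (2a) = 20.0² / (2 × 8.0) = 400.0 / 16.0 = 25.0 m
d = 25.0 m / 0.001 = 25000 mm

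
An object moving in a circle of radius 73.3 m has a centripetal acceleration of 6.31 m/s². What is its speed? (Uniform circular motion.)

v = √(a_c × r) = √(6.31 × 73.3) = 21.51 m/s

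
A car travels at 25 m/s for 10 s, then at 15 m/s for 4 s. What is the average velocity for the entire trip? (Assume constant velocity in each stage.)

d₁ = v₁t₁ = 25 × 10 = 250 m
d₂ = v₂t₂ = 15 × 4 = 60 m
d_total = 310 m, t_total = 14 s
v_avg = d_total/t_total = 310/14 = 22.14 m/s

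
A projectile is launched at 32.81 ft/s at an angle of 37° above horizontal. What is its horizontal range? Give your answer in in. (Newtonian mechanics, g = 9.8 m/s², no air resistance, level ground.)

v₀ = 32.81 ft/s × 0.3048 = 10.0005 m/s
R = v₀² × sin(2θ) / g = 10.0005² × sin(2 × 37°) / 9.8 = 100.01 × 0.961262 / 9.8 = 9.80978 m
R = 9.80978 m / 0.0254 = 386.2 in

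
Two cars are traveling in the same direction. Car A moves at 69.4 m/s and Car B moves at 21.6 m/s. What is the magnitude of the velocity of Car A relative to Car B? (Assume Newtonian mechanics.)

v_rel = |v_A - v_B| = |69.4 - 21.6| = 47.8 m/s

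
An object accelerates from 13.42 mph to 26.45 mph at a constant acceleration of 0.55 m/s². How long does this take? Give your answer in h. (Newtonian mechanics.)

v₀ = 13.42 mph × 0.44704 = 5.99928 m/s
v = 26.45 mph × 0.44704 = 11.8242 m/s
t = (v - v₀) / a = (11.8242 - 5.99928) / 0.55 = 10.5908 s
t = 10.5908 s / 3600.0 = 0.002942 h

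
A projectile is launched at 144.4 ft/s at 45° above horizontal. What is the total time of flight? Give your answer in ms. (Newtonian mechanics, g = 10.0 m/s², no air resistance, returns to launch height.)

v₀ = 144.4 ft/s × 0.3048 = 44.0131 m/s
T = 2 × v₀ × sin(θ) / g = 2 × 44.0131 × sin(45°) / 10.0 = 2 × 44.0131 × 0.707107 / 10.0 = 6.22439 s
T = 6.22439 s / 0.001 = 6224 ms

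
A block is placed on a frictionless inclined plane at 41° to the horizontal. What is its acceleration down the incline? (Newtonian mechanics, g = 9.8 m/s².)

a = g sin(θ) = 9.8 × sin(41°) = 9.8 × 0.6561 = 6.43 m/s²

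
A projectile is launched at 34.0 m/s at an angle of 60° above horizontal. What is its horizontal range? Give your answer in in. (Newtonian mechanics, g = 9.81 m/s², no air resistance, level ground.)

R = v₀² × sin(2θ) / g = 34.0² × sin(2 × 60°) / 9.81 = 1156.0 × 0.866025 / 9.81 = 102.051 m
R = 102.051 m / 0.0254 = 4018 in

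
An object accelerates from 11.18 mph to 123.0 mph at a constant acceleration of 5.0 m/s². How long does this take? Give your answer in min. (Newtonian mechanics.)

v₀ = 11.18 mph × 0.44704 = 4.99791 m/s
v = 123.0 mph × 0.44704 = 54.9859 m/s
t = (v - v₀) / a = (54.9859 - 4.99791) / 5.0 = 9.9976 s
t = 9.9976 s / 60.0 = 0.1666 min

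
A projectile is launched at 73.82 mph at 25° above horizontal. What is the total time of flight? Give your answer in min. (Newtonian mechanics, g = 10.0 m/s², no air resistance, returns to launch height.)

v₀ = 73.82 mph × 0.44704 = 33.0005 m/s
T = 2 × v₀ × sin(θ) / g = 2 × 33.0005 × sin(25°) / 10.0 = 2 × 33.0005 × 0.422618 / 10.0 = 2.78932 s
T = 2.78932 s / 60.0 = 0.04649 min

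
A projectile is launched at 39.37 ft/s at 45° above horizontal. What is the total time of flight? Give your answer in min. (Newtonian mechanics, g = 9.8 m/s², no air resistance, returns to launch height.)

v₀ = 39.37 ft/s × 0.3048 = 12.0 m/s
T = 2 × v₀ × sin(θ) / g = 2 × 12.0 × sin(45°) / 9.8 = 2 × 12.0 × 0.707107 / 9.8 = 1.73169 s
T = 1.73169 s / 60.0 = 0.02886 min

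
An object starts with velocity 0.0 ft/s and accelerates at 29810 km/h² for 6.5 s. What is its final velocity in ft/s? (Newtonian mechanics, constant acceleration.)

v₀ = 0.0 ft/s × 0.3048 = 0.0 m/s
a = 29810 km/h² × 7.716049382716049e-05 = 2.30015 m/s²
v = v₀ + a × t = 0.0 + 2.30015 × 6.5 = 14.951 m/s
v = 14.951 m/s / 0.3048 = 49.05 ft/s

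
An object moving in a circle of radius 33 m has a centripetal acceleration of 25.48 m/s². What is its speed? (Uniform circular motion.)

v = √(a_c × r) = √(25.48 × 33) = 29.0 m/s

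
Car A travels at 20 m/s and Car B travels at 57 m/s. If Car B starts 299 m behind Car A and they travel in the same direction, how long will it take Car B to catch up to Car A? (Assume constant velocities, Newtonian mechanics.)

Relative speed: v_rel = 57 - 20 = 37 m/s
Time to catch: t = d₀/v_rel = 299/37 = 8.08 s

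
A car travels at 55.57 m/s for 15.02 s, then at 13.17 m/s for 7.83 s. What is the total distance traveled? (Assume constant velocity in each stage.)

d₁ = v₁t₁ = 55.57 × 15.02 = 834.6614 m
d₂ = v₂t₂ = 13.17 × 7.83 = 103.1211 m
d_total = 834.6614 + 103.1211 = 937.78 m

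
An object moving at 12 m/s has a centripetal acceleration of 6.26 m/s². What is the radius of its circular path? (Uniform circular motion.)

r = v²/a_c = 12²/6.26 = 23.0 m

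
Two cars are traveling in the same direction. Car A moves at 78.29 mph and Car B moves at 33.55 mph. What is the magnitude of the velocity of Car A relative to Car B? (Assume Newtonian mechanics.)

v_rel = |v_A - v_B| = |78.29 - 33.55| = 44.74 mph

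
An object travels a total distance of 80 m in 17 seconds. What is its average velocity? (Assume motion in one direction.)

v_avg = Δd / Δt = 80 / 17 = 4.71 m/s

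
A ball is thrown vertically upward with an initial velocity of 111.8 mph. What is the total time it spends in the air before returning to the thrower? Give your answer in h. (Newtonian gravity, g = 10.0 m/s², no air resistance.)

v₀ = 111.8 mph × 0.44704 = 49.9791 m/s
t_total = 2 × v₀ / g = 2 × 49.9791 / 10.0 = 9.99582 s
t_total = 9.99582 s / 3600.0 = 0.002777 h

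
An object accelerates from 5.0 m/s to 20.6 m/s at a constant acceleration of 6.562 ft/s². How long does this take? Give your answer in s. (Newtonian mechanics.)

a = 6.562 ft/s² × 0.3048 = 2.0001 m/s²
t = (v - v₀) / a = (20.6 - 5.0) / 2.0001 = 7.8 s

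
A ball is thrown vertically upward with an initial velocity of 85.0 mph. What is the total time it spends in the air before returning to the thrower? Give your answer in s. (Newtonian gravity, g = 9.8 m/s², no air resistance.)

v₀ = 85.0 mph × 0.44704 = 37.9984 m/s
t_total = 2 × v₀ / g = 2 × 37.9984 / 9.8 = 7.755 s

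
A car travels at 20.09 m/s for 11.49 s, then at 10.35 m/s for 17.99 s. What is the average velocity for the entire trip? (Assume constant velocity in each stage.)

d₁ = v₁t₁ = 20.09 × 11.49 = 230.8341 m
d₂ = v₂t₂ = 10.35 × 17.99 = 186.1965 m
d_total = 417.0306 m, t_total = 29.48 s
v_avg = d_total/t_total = 417.0306/29.48 = 14.15 m/s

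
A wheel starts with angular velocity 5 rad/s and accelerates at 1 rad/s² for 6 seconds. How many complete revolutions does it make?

θ = ω₀t + ½αt² = 5×6 + ½×1×6² = 48.0 rad
Total revolutions = θ/(2π) = 48.0/(2π) = 7.64
Complete revolutions = ⌊7.64⌋ = 7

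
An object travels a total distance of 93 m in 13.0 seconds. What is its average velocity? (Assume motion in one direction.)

v_avg = Δd / Δt = 93 / 13.0 = 7.15 m/s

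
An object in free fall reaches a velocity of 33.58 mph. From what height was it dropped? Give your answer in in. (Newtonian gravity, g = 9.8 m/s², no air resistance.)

v = 33.58 mph × 0.44704 = 15.0116 m/s
h = v² / (2g) = 15.0116² / (2 × 9.8) = 11.4974 m
h = 11.4974 m / 0.0254 = 452.7 in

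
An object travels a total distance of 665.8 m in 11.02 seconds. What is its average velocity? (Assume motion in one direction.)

v_avg = Δd / Δt = 665.8 / 11.02 = 60.42 m/s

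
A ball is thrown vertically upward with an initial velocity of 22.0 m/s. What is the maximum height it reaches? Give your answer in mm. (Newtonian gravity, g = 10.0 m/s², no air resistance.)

h_max = v₀² / (2g) = 22.0² / (2 × 10.0) = 484.0 / 20.0 = 24.2 m
h_max = 24.2 m / 0.001 = 24200 mm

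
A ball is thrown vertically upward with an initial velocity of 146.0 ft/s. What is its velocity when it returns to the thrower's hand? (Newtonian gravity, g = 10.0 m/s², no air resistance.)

By conservation of energy (no air resistance), the ball returns to the throw height with the same speed as launch, but directed downward.
|v_ground| = v₀ = 146.0 ft/s
v_ground = 146.0 ft/s (downward)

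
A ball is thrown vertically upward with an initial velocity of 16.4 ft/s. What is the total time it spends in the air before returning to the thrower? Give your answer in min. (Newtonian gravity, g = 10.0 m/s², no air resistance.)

v₀ = 16.4 ft/s × 0.3048 = 4.99872 m/s
t_total = 2 × v₀ / g = 2 × 4.99872 / 10.0 = 0.999744 s
t_total = 0.999744 s / 60.0 = 0.01666 min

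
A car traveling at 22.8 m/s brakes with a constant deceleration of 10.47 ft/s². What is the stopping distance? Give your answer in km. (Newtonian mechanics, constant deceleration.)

a = 10.47 ft/s² × 0.3048 = 3.19126 m/s²
d = v₀² / (2a) = 22.8² / (2 × 3.19126) = 519.84 / 6.38252 = 81.4475 m
d = 81.4475 m / 1000.0 = 0.08145 km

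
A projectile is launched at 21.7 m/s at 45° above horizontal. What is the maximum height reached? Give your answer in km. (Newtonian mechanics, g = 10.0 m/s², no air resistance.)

H = v₀² × sin²(θ) / (2g) = 21.7² × sin(45°)² / (2 × 10.0) = 470.89 × 0.5 / 20.0 = 11.7722 m
H = 11.7722 m / 1000.0 = 0.01177 km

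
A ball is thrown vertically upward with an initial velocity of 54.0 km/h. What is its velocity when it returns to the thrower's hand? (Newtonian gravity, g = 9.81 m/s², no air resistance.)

By conservation of energy (no air resistance), the ball returns to the throw height with the same speed as launch, but directed downward.
|v_ground| = v₀ = 54.0 km/h
v_ground = 54.0 km/h (downward)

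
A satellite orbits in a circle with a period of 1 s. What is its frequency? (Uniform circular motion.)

f = 1/T = 1/1 = 1.0 Hz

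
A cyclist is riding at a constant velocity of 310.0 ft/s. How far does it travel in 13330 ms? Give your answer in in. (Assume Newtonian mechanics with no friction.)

v = 310.0 ft/s × 0.3048 = 94.488 m/s
t = 13330 ms × 0.001 = 13.33 s
d = v × t = 94.488 × 13.33 = 1259.53 m
d = 1259.53 m / 0.0254 = 49590 in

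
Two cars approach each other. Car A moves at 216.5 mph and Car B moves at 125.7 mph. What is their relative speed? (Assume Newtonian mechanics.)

v_rel = v_A + v_B = 216.5 + 125.7 = 342.2 mph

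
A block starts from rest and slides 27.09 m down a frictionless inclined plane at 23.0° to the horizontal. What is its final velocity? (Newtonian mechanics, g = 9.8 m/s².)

a = g sin(θ) = 9.8 × sin(23.0°) = 3.8292 m/s²
v = √(2ad) = √(2 × 3.8292 × 27.09) = 14.4 m/s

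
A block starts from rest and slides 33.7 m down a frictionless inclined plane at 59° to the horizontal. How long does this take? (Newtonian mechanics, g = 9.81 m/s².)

a = g sin(θ) = 9.81 × sin(59°) = 8.4088 m/s²
t = √(2d/a) = √(2 × 33.7 / 8.4088) = 2.83 s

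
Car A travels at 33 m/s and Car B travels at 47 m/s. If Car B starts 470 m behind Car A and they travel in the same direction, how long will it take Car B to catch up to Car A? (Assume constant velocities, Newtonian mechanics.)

Relative speed: v_rel = 47 - 33 = 14 m/s
Time to catch: t = d₀/v_rel = 470/14 = 33.57 s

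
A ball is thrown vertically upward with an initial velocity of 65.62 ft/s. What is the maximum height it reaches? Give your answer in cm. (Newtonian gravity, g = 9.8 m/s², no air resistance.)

v₀ = 65.62 ft/s × 0.3048 = 20.001 m/s
h_max = v₀² / (2g) = 20.001² / (2 × 9.8) = 400.04 / 19.6 = 20.4102 m
h_max = 20.4102 m / 0.01 = 2041 cm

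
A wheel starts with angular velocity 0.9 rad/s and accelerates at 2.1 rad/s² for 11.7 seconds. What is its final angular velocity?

ω = ω₀ + αt = 0.9 + 2.1 × 11.7 = 25.47 rad/s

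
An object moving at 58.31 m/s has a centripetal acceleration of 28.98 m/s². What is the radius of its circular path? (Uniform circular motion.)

r = v²/a_c = 58.31²/28.98 = 117.32 m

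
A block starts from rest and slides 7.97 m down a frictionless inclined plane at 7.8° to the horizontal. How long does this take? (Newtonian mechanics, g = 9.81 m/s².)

a = g sin(θ) = 9.81 × sin(7.8°) = 1.3314 m/s²
t = √(2d/a) = √(2 × 7.97 / 1.3314) = 3.46 s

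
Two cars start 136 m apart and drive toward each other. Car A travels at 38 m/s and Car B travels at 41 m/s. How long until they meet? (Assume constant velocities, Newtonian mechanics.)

Combined speed: v_combined = 38 + 41 = 79 m/s
Time to meet: t = d/v_combined = 136/79 = 1.72 s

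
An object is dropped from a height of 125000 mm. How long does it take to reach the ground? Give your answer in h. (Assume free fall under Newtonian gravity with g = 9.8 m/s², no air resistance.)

h = 125000 mm × 0.001 = 125.0 m
t = √(2h/g) = √(2 × 125.0 / 9.8) = 5.05076 s
t = 5.05076 s / 3600.0 = 0.001403 h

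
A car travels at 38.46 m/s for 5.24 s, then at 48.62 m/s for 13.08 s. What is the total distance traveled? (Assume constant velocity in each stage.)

d₁ = v₁t₁ = 38.46 × 5.24 = 201.5304 m
d₂ = v₂t₂ = 48.62 × 13.08 = 635.9496 m
d_total = 201.5304 + 635.9496 = 837.48 m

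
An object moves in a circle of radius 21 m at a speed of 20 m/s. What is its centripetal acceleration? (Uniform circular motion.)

a_c = v²/r = 20²/21 = 400/21 = 19.05 m/s²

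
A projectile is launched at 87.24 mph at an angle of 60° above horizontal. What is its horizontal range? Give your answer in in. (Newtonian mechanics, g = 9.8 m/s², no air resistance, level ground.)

v₀ = 87.24 mph × 0.44704 = 38.9998 m/s
R = v₀² × sin(2θ) / g = 38.9998² × sin(2 × 60°) / 9.8 = 1520.98 × 0.866025 / 9.8 = 134.409 m
R = 134.409 m / 0.0254 = 5292 in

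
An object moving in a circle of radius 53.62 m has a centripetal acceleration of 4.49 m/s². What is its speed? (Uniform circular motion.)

v = √(a_c × r) = √(4.49 × 53.62) = 15.52 m/s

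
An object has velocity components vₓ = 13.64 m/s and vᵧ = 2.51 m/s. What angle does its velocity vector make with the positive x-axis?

θ = arctan(vᵧ/vₓ) = arctan(2.51/13.64) = 10.43°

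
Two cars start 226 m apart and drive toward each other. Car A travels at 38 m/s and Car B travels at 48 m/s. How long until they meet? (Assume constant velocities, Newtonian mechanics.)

Combined speed: v_combined = 38 + 48 = 86 m/s
Time to meet: t = d/v_combined = 226/86 = 2.63 s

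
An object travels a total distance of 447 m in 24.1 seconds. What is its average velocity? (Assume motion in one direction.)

v_avg = Δd / Δt = 447 / 24.1 = 18.55 m/s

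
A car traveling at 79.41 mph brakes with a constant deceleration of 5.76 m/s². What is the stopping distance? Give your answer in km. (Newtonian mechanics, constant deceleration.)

v₀ = 79.41 mph × 0.44704 = 35.4994 m/s
d = v₀² / (2a) = 35.4994² / (2 × 5.76) = 1260.21 / 11.52 = 109.393 m
d = 109.393 m / 1000.0 = 0.1094 km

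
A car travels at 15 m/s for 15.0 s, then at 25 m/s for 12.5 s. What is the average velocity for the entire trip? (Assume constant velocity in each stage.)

d₁ = v₁t₁ = 15 × 15.0 = 225.0 m
d₂ = v₂t₂ = 25 × 12.5 = 312.5 m
d_total = 537.5 m, t_total = 27.5 s
v_avg = d_total/t_total = 537.5/27.5 = 19.55 m/s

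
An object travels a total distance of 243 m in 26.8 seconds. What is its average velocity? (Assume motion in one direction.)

v_avg = Δd / Δt = 243 / 26.8 = 9.07 m/s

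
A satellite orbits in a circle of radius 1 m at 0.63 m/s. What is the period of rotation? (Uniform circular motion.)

T = 2πr/v = 2π×1/0.63 = 9.97 s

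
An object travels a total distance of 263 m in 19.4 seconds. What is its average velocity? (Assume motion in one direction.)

v_avg = Δd / Δt = 263 / 19.4 = 13.56 m/s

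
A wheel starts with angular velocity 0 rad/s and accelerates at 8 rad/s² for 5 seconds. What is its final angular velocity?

ω = ω₀ + αt = 0 + 8 × 5 = 40 rad/s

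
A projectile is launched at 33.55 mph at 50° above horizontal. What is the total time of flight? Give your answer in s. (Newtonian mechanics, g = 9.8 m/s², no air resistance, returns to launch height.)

v₀ = 33.55 mph × 0.44704 = 14.9982 m/s
T = 2 × v₀ × sin(θ) / g = 2 × 14.9982 × sin(50°) / 9.8 = 2 × 14.9982 × 0.766044 / 9.8 = 2.345 s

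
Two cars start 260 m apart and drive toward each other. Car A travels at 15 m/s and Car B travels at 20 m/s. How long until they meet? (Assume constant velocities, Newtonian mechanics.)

Combined speed: v_combined = 15 + 20 = 35 m/s
Time to meet: t = d/v_combined = 260/35 = 7.43 s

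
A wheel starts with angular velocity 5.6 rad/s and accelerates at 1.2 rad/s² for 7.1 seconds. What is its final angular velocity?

ω = ω₀ + αt = 5.6 + 1.2 × 7.1 = 14.12 rad/s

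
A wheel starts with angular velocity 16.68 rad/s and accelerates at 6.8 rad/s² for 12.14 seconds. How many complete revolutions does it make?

θ = ω₀t + ½αt² = 16.68×12.14 + ½×6.8×12.14² = 703.58584 rad
Total revolutions = θ/(2π) = 703.58584/(2π) = 111.98
Complete revolutions = ⌊111.98⌋ = 111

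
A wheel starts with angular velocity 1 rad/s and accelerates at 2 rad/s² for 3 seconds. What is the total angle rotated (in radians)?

θ = ω₀t + ½αt² = 1×3 + ½×2×3² = 12.0 rad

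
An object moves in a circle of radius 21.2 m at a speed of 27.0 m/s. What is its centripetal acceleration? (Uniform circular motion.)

a_c = v²/r = 27.0²/21.2 = 729.0/21.2 = 34.39 m/s²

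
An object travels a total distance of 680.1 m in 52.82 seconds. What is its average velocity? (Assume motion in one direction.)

v_avg = Δd / Δt = 680.1 / 52.82 = 12.88 m/s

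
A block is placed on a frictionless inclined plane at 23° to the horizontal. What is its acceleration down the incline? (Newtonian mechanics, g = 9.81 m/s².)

a = g sin(θ) = 9.81 × sin(23°) = 9.81 × 0.3907 = 3.83 m/s²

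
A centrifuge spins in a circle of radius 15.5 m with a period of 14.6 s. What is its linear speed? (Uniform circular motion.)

v = 2πr/T = 2π×15.5/14.6 = 6.67 m/s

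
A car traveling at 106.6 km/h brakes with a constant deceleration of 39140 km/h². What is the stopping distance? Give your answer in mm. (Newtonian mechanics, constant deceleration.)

v₀ = 106.6 km/h × 0.2777777777777778 = 29.6111 m/s
a = 39140 km/h² × 7.716049382716049e-05 = 3.02006 m/s²
d = v₀² / (2a) = 29.6111² / (2 × 3.02006) = 876.817 / 6.04012 = 145.165 m
d = 145.165 m / 0.001 = 145200 mm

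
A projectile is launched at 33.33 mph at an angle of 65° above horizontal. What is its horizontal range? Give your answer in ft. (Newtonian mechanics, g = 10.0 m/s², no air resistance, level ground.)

v₀ = 33.33 mph × 0.44704 = 14.8998 m/s
R = v₀² × sin(2θ) / g = 14.8998² × sin(2 × 65°) / 10.0 = 222.004 × 0.766044 / 10.0 = 17.0065 m
R = 17.0065 m / 0.3048 = 55.8 ft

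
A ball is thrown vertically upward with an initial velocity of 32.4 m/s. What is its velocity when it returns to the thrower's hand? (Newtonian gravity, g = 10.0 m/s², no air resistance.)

By conservation of energy (no air resistance), the ball returns to the throw height with the same speed as launch, but directed downward.
|v_ground| = v₀ = 32.4 m/s
v_ground = 32.4 m/s (downward)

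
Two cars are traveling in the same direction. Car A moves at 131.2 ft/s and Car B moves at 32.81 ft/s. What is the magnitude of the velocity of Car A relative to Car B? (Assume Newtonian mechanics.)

v_rel = |v_A - v_B| = |131.2 - 32.81| = 98.39 ft/s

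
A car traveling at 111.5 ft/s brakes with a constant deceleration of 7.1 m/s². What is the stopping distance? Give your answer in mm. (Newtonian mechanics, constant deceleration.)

v₀ = 111.5 ft/s × 0.3048 = 33.9852 m/s
d = v₀² / (2a) = 33.9852² / (2 × 7.1) = 1154.99 / 14.2 = 81.3373 m
d = 81.3373 m / 0.001 = 81340 mm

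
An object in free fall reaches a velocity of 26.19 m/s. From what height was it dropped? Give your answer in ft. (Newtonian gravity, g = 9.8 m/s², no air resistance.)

h = v² / (2g) = 26.19² / (2 × 9.8) = 34.9957 m
h = 34.9957 m / 0.3048 = 114.8 ft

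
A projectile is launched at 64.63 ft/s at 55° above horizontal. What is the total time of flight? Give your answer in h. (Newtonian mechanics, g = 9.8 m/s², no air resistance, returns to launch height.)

v₀ = 64.63 ft/s × 0.3048 = 19.6992 m/s
T = 2 × v₀ × sin(θ) / g = 2 × 19.6992 × sin(55°) / 9.8 = 2 × 19.6992 × 0.819152 / 9.8 = 3.29319 s
T = 3.29319 s / 3600.0 = 0.0009148 h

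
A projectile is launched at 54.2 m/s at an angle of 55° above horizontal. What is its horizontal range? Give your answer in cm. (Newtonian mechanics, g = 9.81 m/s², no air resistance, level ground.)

R = v₀² × sin(2θ) / g = 54.2² × sin(2 × 55°) / 9.81 = 2937.64 × 0.939693 / 9.81 = 281.394 m
R = 281.394 m / 0.01 = 28140 cm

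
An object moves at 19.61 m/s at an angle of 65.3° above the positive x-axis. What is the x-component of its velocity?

vₓ = v cos(θ) = 19.61 × cos(65.3°) = 8.19 m/s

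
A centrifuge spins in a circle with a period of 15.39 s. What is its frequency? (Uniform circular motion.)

f = 1/T = 1/15.39 = 0.065 Hz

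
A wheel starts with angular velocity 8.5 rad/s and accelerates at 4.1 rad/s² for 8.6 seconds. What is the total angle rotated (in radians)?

θ = ω₀t + ½αt² = 8.5×8.6 + ½×4.1×8.6² = 224.72 rad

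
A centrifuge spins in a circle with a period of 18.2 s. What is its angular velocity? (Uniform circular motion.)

ω = 2π/T = 2π/18.2 = 0.3452 rad/s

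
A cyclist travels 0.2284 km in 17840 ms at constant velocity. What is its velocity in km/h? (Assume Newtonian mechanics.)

d = 0.2284 km × 1000.0 = 228.4 m
t = 17840 ms × 0.001 = 17.84 s
v = d / t = 228.4 / 17.84 = 12.8027 m/s
v = 12.8027 m/s / 0.2777777777777778 = 46.09 km/h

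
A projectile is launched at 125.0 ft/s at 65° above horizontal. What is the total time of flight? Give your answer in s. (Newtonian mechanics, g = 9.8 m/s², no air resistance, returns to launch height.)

v₀ = 125.0 ft/s × 0.3048 = 38.1 m/s
T = 2 × v₀ × sin(θ) / g = 2 × 38.1 × sin(65°) / 9.8 = 2 × 38.1 × 0.906308 / 9.8 = 7.047 s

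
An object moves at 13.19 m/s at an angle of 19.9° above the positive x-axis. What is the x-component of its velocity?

vₓ = v cos(θ) = 13.19 × cos(19.9°) = 12.4 m/s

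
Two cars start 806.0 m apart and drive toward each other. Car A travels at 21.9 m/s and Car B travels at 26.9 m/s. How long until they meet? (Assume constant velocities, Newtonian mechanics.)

Combined speed: v_combined = 21.9 + 26.9 = 48.8 m/s
Time to meet: t = d/v_combined = 806.0/48.8 = 16.52 s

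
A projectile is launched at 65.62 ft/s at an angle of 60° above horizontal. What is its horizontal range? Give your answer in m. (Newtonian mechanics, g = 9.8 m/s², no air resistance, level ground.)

v₀ = 65.62 ft/s × 0.3048 = 20.001 m/s
R = v₀² × sin(2θ) / g = 20.001² × sin(2 × 60°) / 9.8 = 400.04 × 0.866025 / 9.8 = 35.35 m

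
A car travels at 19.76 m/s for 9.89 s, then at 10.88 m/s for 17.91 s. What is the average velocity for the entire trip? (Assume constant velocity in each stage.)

d₁ = v₁t₁ = 19.76 × 9.89 = 195.4264 m
d₂ = v₂t₂ = 10.88 × 17.91 = 194.8608 m
d_total = 390.2872 m, t_total = 27.8 s
v_avg = d_total/t_total = 390.2872/27.8 = 14.04 m/s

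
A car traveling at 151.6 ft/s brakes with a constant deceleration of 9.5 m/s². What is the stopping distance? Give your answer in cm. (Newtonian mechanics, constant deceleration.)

v₀ = 151.6 ft/s × 0.3048 = 46.2077 m/s
d = v₀² / (2a) = 46.2077² / (2 × 9.5) = 2135.15 / 19.0 = 112.376 m
d = 112.376 m / 0.01 = 11240 cm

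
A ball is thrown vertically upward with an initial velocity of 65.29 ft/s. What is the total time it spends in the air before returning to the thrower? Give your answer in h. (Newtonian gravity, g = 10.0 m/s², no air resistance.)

v₀ = 65.29 ft/s × 0.3048 = 19.9004 m/s
t_total = 2 × v₀ / g = 2 × 19.9004 / 10.0 = 3.98008 s
t_total = 3.98008 s / 3600.0 = 0.001106 h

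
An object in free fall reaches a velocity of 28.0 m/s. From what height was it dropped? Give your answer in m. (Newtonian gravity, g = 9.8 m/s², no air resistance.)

h = v² / (2g) = 28.0² / (2 × 9.8) = 40.0 m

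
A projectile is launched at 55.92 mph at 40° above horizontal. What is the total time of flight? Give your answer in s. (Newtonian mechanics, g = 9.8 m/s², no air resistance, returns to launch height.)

v₀ = 55.92 mph × 0.44704 = 24.9985 m/s
T = 2 × v₀ × sin(θ) / g = 2 × 24.9985 × sin(40°) / 9.8 = 2 × 24.9985 × 0.642788 / 9.8 = 3.279 s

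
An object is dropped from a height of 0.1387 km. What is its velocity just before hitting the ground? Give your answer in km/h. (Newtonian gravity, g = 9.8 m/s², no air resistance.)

h = 0.1387 km × 1000.0 = 138.7 m
v = √(2gh) = √(2 × 9.8 × 138.7) = 52.1394 m/s
v = 52.1394 m/s / 0.2777777777777778 = 187.7 km/h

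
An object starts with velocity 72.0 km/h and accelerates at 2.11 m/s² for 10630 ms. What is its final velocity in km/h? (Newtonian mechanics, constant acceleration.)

v₀ = 72.0 km/h × 0.2777777777777778 = 20.0 m/s
t = 10630 ms × 0.001 = 10.63 s
v = v₀ + a × t = 20.0 + 2.11 × 10.63 = 42.4293 m/s
v = 42.4293 m/s / 0.2777777777777778 = 152.7 km/h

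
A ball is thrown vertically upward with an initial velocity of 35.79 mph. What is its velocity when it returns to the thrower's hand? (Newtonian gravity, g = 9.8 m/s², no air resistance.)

By conservation of energy (no air resistance), the ball returns to the throw height with the same speed as launch, but directed downward.
|v_ground| = v₀ = 35.79 mph
v_ground = 35.79 mph (downward)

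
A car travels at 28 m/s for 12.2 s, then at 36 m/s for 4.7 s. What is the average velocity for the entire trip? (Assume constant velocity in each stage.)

d₁ = v₁t₁ = 28 × 12.2 = 341.6 m
d₂ = v₂t₂ = 36 × 4.7 = 169.2 m
d_total = 510.8 m, t_total = 16.9 s
v_avg = d_total/t_total = 510.8/16.9 = 30.22 m/s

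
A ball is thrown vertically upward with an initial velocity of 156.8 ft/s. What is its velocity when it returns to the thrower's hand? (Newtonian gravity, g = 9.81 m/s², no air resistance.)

By conservation of energy (no air resistance), the ball returns to the throw height with the same speed as launch, but directed downward.
|v_ground| = v₀ = 156.8 ft/s
v_ground = 156.8 ft/s (downward)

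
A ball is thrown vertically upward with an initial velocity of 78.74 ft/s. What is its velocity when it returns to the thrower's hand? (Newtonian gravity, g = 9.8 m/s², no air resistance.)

By conservation of energy (no air resistance), the ball returns to the throw height with the same speed as launch, but directed downward.
|v_ground| = v₀ = 78.74 ft/s
v_ground = 78.74 ft/s (downward)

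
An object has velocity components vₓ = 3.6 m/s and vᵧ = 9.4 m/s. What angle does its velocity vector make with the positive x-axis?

θ = arctan(vᵧ/vₓ) = arctan(9.4/3.6) = 69.04°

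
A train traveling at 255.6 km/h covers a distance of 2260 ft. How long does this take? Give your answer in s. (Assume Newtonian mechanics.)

d = 2260 ft × 0.3048 = 688.848 m
v = 255.6 km/h × 0.2777777777777778 = 71.0 m/s
t = d / v = 688.848 / 71.0 = 9.702 s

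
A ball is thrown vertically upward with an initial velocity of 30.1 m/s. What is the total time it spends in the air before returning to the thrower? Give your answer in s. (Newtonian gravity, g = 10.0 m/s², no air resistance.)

t_total = 2 × v₀ / g = 2 × 30.1 / 10.0 = 6.02 s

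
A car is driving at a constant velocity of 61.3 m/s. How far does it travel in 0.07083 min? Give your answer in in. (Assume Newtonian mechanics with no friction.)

t = 0.07083 min × 60.0 = 4.2498 s
d = v × t = 61.3 × 4.2498 = 260.513 m
d = 260.513 m / 0.0254 = 10260 in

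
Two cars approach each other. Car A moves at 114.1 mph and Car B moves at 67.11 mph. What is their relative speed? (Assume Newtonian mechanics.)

v_rel = v_A + v_B = 114.1 + 67.11 = 181.21 mph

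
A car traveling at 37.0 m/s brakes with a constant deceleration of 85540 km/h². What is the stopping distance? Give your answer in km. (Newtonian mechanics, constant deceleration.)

a = 85540 km/h² × 7.716049382716049e-05 = 6.60031 m/s²
d = v₀² / (2a) = 37.0² / (2 × 6.60031) = 1369.0 / 13.2006 = 103.707 m
d = 103.707 m / 1000.0 = 0.1037 km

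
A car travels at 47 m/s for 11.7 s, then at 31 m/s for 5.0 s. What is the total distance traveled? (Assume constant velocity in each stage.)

d₁ = v₁t₁ = 47 × 11.7 = 549.9 m
d₂ = v₂t₂ = 31 × 5.0 = 155.0 m
d_total = 549.9 + 155.0 = 704.9 m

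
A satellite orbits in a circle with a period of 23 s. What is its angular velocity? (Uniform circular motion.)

ω = 2π/T = 2π/23 = 0.2732 rad/s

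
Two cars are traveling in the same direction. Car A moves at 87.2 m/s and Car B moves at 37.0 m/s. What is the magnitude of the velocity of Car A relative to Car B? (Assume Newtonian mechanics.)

v_rel = |v_A - v_B| = |87.2 - 37.0| = 50.2 m/s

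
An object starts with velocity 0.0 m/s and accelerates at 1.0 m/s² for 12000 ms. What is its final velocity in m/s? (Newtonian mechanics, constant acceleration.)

t = 12000 ms × 0.001 = 12.0 s
v = v₀ + a × t = 0.0 + 1.0 × 12.0 = 12.0 m/s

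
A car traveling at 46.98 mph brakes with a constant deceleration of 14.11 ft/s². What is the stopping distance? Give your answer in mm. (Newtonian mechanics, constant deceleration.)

v₀ = 46.98 mph × 0.44704 = 21.0019 m/s
a = 14.11 ft/s² × 0.3048 = 4.30073 m/s²
d = v₀² / (2a) = 21.0019² / (2 × 4.30073) = 441.08 / 8.60146 = 51.2797 m
d = 51.2797 m / 0.001 = 51280 mm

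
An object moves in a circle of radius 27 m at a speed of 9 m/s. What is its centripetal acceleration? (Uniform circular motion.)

a_c = v²/r = 9²/27 = 81/27 = 3.0 m/s²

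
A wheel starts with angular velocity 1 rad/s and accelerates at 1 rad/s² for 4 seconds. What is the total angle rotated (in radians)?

θ = ω₀t + ½αt² = 1×4 + ½×1×4² = 12.0 rad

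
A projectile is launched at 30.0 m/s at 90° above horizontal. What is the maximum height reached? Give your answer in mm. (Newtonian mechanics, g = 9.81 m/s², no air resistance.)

H = v₀² × sin²(θ) / (2g) = 30.0² × sin(90°)² / (2 × 9.81) = 900.0 × 1.0 / 19.62 = 45.8716 m
H = 45.8716 m / 0.001 = 45870 mm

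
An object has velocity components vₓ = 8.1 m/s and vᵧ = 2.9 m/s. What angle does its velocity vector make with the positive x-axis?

θ = arctan(vᵧ/vₓ) = arctan(2.9/8.1) = 19.7°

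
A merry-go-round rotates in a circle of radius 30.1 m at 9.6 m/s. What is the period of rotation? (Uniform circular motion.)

T = 2πr/v = 2π×30.1/9.6 = 19.7 s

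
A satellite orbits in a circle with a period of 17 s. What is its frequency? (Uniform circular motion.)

f = 1/T = 1/17 = 0.0588 Hz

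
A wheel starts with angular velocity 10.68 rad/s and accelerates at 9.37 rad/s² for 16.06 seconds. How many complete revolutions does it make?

θ = ω₀t + ½αt² = 10.68×16.06 + ½×9.37×16.06² = 1379.892866 rad
Total revolutions = θ/(2π) = 1379.892866/(2π) = 219.62
Complete revolutions = ⌊219.62⌋ = 219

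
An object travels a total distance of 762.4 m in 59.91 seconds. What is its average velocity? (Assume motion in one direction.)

v_avg = Δd / Δt = 762.4 / 59.91 = 12.73 m/s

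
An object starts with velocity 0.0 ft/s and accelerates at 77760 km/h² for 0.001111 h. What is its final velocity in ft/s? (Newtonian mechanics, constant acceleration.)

v₀ = 0.0 ft/s × 0.3048 = 0.0 m/s
a = 77760 km/h² × 7.716049382716049e-05 = 6.0 m/s²
t = 0.001111 h × 3600.0 = 3.9996 s
v = v₀ + a × t = 0.0 + 6.0 × 3.9996 = 23.9976 m/s
v = 23.9976 m/s / 0.3048 = 78.73 ft/s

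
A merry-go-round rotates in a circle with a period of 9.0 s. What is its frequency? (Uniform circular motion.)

f = 1/T = 1/9.0 = 0.1111 Hz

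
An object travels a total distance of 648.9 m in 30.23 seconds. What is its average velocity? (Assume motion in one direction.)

v_avg = Δd / Δt = 648.9 / 30.23 = 21.47 m/s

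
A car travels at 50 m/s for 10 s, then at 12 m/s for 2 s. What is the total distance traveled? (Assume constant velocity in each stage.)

d₁ = v₁t₁ = 50 × 10 = 500 m
d₂ = v₂t₂ = 12 × 2 = 24 m
d_total = 500 + 24 = 524 m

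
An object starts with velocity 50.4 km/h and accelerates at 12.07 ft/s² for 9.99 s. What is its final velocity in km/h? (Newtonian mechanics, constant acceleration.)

v₀ = 50.4 km/h × 0.2777777777777778 = 14.0 m/s
a = 12.07 ft/s² × 0.3048 = 3.67894 m/s²
v = v₀ + a × t = 14.0 + 3.67894 × 9.99 = 50.7526 m/s
v = 50.7526 m/s / 0.2777777777777778 = 182.7 km/h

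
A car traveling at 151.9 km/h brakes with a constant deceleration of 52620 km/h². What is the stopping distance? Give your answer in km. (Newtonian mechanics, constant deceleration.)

v₀ = 151.9 km/h × 0.2777777777777778 = 42.1944 m/s
a = 52620 km/h² × 7.716049382716049e-05 = 4.06019 m/s²
d = v₀² / (2a) = 42.1944² / (2 × 4.06019) = 1780.37 / 8.12038 = 219.247 m
d = 219.247 m / 1000.0 = 0.2192 km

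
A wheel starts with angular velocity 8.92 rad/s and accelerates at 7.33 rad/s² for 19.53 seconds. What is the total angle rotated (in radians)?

θ = ω₀t + ½αt² = 8.92×19.53 + ½×7.33×19.53² = 1572.12 rad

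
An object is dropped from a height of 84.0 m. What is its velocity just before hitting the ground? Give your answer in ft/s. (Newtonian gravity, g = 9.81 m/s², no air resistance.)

v = √(2gh) = √(2 × 9.81 × 84.0) = 40.5966 m/s
v = 40.5966 m/s / 0.3048 = 133.2 ft/s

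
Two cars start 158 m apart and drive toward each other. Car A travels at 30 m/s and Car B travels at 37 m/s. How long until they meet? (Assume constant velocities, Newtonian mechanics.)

Combined speed: v_combined = 30 + 37 = 67 m/s
Time to meet: t = d/v_combined = 158/67 = 2.36 s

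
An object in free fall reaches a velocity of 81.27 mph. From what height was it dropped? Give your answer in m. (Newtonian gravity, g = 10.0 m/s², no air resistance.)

v = 81.27 mph × 0.44704 = 36.3309 m/s
h = v² / (2g) = 36.3309² / (2 × 10.0) = 66.0 m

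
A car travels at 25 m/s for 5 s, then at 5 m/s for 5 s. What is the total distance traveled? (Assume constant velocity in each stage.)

d₁ = v₁t₁ = 25 × 5 = 125 m
d₂ = v₂t₂ = 5 × 5 = 25 m
d_total = 125 + 25 = 150 m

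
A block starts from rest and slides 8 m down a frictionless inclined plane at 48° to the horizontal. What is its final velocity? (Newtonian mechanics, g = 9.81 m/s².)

a = g sin(θ) = 9.81 × sin(48°) = 7.2903 m/s²
v = √(2ad) = √(2 × 7.2903 × 8) = 10.8 m/s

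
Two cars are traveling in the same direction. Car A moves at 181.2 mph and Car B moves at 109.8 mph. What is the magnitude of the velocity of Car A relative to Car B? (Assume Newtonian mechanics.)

v_rel = |v_A - v_B| = |181.2 - 109.8| = 71.4 mph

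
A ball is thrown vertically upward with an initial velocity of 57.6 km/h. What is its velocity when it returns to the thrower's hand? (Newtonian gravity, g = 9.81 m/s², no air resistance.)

By conservation of energy (no air resistance), the ball returns to the throw height with the same speed as launch, but directed downward.
|v_ground| = v₀ = 57.6 km/h
v_ground = 57.6 km/h (downward)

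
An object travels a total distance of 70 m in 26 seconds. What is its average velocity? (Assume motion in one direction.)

v_avg = Δd / Δt = 70 / 26 = 2.69 m/s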